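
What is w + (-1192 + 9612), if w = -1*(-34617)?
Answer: 43037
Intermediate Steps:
w = 34617
w + (-1192 + 9612) = 34617 + (-1192 + 9612) = 34617 + 8420 = 43037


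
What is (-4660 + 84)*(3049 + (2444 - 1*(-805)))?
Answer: -28819648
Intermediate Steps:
(-4660 + 84)*(3049 + (2444 - 1*(-805))) = -4576*(3049 + (2444 + 805)) = -4576*(3049 + 3249) = -4576*6298 = -28819648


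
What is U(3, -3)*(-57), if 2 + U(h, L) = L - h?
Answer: 456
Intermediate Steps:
U(h, L) = -2 + L - h (U(h, L) = -2 + (L - h) = -2 + L - h)
U(3, -3)*(-57) = (-2 - 3 - 1*3)*(-57) = (-2 - 3 - 3)*(-57) = -8*(-57) = 456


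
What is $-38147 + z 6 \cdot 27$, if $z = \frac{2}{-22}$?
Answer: $- \frac{419779}{11} \approx -38162.0$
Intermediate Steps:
$z = - \frac{1}{11}$ ($z = 2 \left(- \frac{1}{22}\right) = - \frac{1}{11} \approx -0.090909$)
$-38147 + z 6 \cdot 27 = -38147 + \left(- \frac{1}{11}\right) 6 \cdot 27 = -38147 - \frac{162}{11} = - \frac{419779}{11}$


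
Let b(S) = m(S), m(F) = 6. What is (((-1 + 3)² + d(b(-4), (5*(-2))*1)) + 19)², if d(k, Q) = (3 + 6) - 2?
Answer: 900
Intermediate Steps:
b(S) = 6
d(k, Q) = 7 (d(k, Q) = 9 - 2 = 7)
(((-1 + 3)² + d(b(-4), (5*(-2))*1)) + 19)² = (((-1 + 3)² + 7) + 19)² = ((2² + 7) + 19)² = ((4 + 7) + 19)² = (11 + 19)² = 30² = 900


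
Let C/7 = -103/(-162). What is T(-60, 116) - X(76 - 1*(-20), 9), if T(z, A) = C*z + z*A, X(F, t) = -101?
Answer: -192403/27 ≈ -7126.0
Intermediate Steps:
C = 721/162 (C = 7*(-103/(-162)) = 7*(-103*(-1/162)) = 7*(103/162) = 721/162 ≈ 4.4506)
T(z, A) = 721*z/162 + A*z (T(z, A) = 721*z/162 + z*A = 721*z/162 + A*z)
T(-60, 116) - X(76 - 1*(-20), 9) = (1/162)*(-60)*(721 + 162*116) - 1*(-101) = (1/162)*(-60)*(721 + 18792) + 101 = (1/162)*(-60)*19513 + 101 = -195130/27 + 101 = -192403/27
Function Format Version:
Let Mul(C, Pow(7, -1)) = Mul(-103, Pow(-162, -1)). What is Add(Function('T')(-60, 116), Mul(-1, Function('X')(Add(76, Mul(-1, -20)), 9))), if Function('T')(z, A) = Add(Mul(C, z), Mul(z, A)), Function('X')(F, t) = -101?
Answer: Rational(-192403, 27) ≈ -7126.0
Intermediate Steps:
C = Rational(721, 162) (C = Mul(7, Mul(-103, Pow(-162, -1))) = Mul(7, Mul(-103, Rational(-1, 162))) = Mul(7, Rational(103, 162)) = Rational(721, 162) ≈ 4.4506)
Function('T')(z, A) = Add(Mul(Rational(721, 162), z), Mul(A, z)) (Function('T')(z, A) = Add(Mul(Rational(721, 162), z), Mul(z, A)) = Add(Mul(Rational(721, 162), z), Mul(A, z)))
Add(Function('T')(-60, 116), Mul(-1, Function('X')(Add(76, Mul(-1, -20)), 9))) = Add(Mul(Rational(1, 162), -60, Add(721, Mul(162, 116))), Mul(-1, -101)) = Add(Mul(Rational(1, 162), -60, Add(721, 18792)), 101) = Add(Mul(Rational(1, 162), -60, 19513), 101) = Add(Rational(-195130, 27), 101) = Rational(-192403, 27)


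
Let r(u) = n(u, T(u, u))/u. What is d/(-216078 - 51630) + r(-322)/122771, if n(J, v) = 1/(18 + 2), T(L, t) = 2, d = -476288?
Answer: 13449101421479/7559359139640 ≈ 1.7791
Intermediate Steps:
n(J, v) = 1/20
r(u) = 1/(20*u)
d/(-216078 - 51630) + r(-322)/122771 = -476288/(-216078 - 51630) + ((1/20)/(-322))/122771 = -476288/(-267708) + ((1/20)*(-1/322))*(1/122771) = -476288*(-1/267708) - 1/6440*1/122771 = 119072/66927 - 1/790645240 = 13449101421479/7559359139640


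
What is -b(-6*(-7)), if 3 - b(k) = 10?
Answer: 7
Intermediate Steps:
b(k) = -7 (b(k) = 3 - 1*10 = 3 - 10 = -7)
-b(-6*(-7)) = -1*(-7) = 7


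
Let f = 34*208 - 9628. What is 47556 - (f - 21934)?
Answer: 72046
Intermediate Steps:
f = -2556 (f = 7072 - 9628 = -2556)
47556 - (f - 21934) = 47556 - (-2556 - 21934) = 47556 - 1*(-24490) = 47556 + 24490 = 72046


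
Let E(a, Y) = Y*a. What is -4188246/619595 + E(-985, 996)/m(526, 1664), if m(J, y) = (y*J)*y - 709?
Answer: -2033510315373034/300800688770755 ≈ -6.7603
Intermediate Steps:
m(J, y) = -709 + J*y**2 (m(J, y) = (J*y)*y - 709 = J*y**2 - 709 = -709 + J*y**2)
-4188246/619595 + E(-985, 996)/m(526, 1664) = -4188246/619595 + (996*(-985))/(-709 + 526*1664**2) = -4188246*1/619595 - 981060/(-709 + 526*2768896) = -4188246/619595 - 981060/(-709 + 1456439296) = -4188246/619595 - 981060/1456438587 = -4188246/619595 - 981060*1/1456438587 = -4188246/619595 - 327020/485479529 = -2033510315373034/300800688770755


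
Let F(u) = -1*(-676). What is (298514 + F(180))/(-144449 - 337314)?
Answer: -299190/481763 ≈ -0.62103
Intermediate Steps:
F(u) = 676
(298514 + F(180))/(-144449 - 337314) = (298514 + 676)/(-144449 - 337314) = 299190/(-481763) = 299190*(-1/481763) = -299190/481763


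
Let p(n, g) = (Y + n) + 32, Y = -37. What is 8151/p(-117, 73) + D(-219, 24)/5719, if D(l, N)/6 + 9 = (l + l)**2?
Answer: 13401093/99674 ≈ 134.45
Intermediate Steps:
p(n, g) = -5 + n (p(n, g) = (-37 + n) + 32 = -5 + n)
D(l, N) = -54 + 24*l**2 (D(l, N) = -54 + 6*(l + l)**2 = -54 + 6*(2*l)**2 = -54 + 6*(4*l**2) = -54 + 24*l**2)
8151/p(-117, 73) + D(-219, 24)/5719 = 8151/(-5 - 117) + (-54 + 24*(-219)**2)/5719 = 8151/(-122) + (-54 + 24*47961)*(1/5719) = 8151*(-1/122) + (-54 + 1151064)*(1/5719) = -8151/122 + 1151010*(1/5719) = -8151/122 + 164430/817 = 13401093/99674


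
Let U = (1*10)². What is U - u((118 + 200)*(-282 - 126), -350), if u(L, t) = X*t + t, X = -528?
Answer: -184350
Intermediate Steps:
u(L, t) = -527*t (u(L, t) = -528*t + t = -527*t)
U = 100 (U = 10² = 100)
U - u((118 + 200)*(-282 - 126), -350) = 100 - (-527)*(-350) = 100 - 1*184450 = 100 - 184450 = -184350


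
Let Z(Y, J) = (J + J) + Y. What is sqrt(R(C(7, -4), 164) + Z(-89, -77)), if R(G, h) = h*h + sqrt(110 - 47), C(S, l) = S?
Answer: sqrt(26653 + 3*sqrt(7)) ≈ 163.28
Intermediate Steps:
R(G, h) = h**2 + 3*sqrt(7) (R(G, h) = h**2 + sqrt(63) = h**2 + 3*sqrt(7))
Z(Y, J) = Y + 2*J (Z(Y, J) = 2*J + Y = Y + 2*J)
sqrt(R(C(7, -4), 164) + Z(-89, -77)) = sqrt((164**2 + 3*sqrt(7)) + (-89 + 2*(-77))) = sqrt((26896 + 3*sqrt(7)) + (-89 - 154)) = sqrt((26896 + 3*sqrt(7)) - 243) = sqrt(26653 + 3*sqrt(7))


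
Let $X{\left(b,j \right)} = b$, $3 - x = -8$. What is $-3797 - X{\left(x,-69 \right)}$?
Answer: $-3808$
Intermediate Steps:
$x = 11$ ($x = 3 - -8 = 3 + 8 = 11$)
$-3797 - X{\left(x,-69 \right)} = -3797 - 11 = -3808$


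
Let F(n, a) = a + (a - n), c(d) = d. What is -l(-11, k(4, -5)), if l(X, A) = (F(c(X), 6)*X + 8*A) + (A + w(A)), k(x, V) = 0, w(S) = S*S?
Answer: 253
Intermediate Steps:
w(S) = S²
F(n, a) = -n + 2*a
l(X, A) = A² + 9*A + X*(12 - X) (l(X, A) = ((-X + 2*6)*X + 8*A) + (A + A²) = ((-X + 12)*X + 8*A) + (A + A²) = ((12 - X)*X + 8*A) + (A + A²) = (X*(12 - X) + 8*A) + (A + A²) = (8*A + X*(12 - X)) + (A + A²) = A² + 9*A + X*(12 - X))
-l(-11, k(4, -5)) = -(0² + 9*0 - 1*(-11)*(-12 - 11)) = -(0 + 0 - 1*(-11)*(-23)) = -(0 + 0 - 253) = -1*(-253) = 253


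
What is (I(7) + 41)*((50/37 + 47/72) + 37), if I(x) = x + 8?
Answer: 727349/333 ≈ 2184.2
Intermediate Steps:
I(x) = 8 + x
(I(7) + 41)*((50/37 + 47/72) + 37) = ((8 + 7) + 41)*((50/37 + 47/72) + 37) = (15 + 41)*((50*(1/37) + 47*(1/72)) + 37) = 56*((50/37 + 47/72) + 37) = 56*(5339/2664 + 37) = 56*(103907/2664) = 727349/333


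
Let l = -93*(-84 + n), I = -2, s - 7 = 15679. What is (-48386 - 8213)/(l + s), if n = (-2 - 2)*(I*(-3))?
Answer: -56599/25730 ≈ -2.1997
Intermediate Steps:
s = 15686 (s = 7 + 15679 = 15686)
n = -24 (n = (-2 - 2)*(-2*(-3)) = -4*6 = -24)
l = 10044 (l = -93*(-84 - 24) = -93*(-108) = 10044)
(-48386 - 8213)/(l + s) = (-48386 - 8213)/(10044 + 15686) = -56599/25730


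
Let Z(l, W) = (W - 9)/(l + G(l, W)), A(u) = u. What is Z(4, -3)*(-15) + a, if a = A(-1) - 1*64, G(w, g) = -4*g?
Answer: -215/4 ≈ -53.750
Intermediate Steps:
a = -65 (a = -1 - 1*64 = -1 - 64 = -65)
Z(l, W) = (-9 + W)/(l - 4*W) (Z(l, W) = (W - 9)/(l - 4*W) = (-9 + W)/(l - 4*W))
Z(4, -3)*(-15) + a = ((9 - 1*(-3))/(-1*4 + 4*(-3)))*(-15) - 65 = ((9 + 3)/(-4 - 12))*(-15) - 65 = (12/(-16))*(-15) - 65 = -1/16*12*(-15) - 65 = -¾*(-15) - 65 = 45/4 - 65 = -215/4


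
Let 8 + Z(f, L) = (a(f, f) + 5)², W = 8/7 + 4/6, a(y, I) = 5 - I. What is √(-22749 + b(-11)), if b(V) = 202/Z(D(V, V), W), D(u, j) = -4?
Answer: I*√201000670/94 ≈ 150.82*I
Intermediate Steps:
W = 38/21 (W = 8*(⅐) + 4*(⅙) = 8/7 + ⅔ = 38/21 ≈ 1.8095)
Z(f, L) = -8 + (10 - f)² (Z(f, L) = -8 + ((5 - f) + 5)² = -8 + (10 - f)²)
b(V) = 101/94 (b(V) = 202/(-8 + (-10 - 4)²) = 202/(-8 + (-14)²) = 202/(-8 + 196) = 202/188 = 202*(1/188) = 101/94)
√(-22749 + b(-11)) = √(-22749 + 101/94) = √(-2138305/94) = I*√201000670/94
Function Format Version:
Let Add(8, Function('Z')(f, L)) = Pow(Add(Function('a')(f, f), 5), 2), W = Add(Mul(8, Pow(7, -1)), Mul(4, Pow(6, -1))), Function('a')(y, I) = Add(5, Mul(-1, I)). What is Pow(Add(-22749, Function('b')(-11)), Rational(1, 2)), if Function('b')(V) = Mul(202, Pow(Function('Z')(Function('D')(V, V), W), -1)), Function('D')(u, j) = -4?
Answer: Mul(Rational(1, 94), I, Pow(201000670, Rational(1, 2))) ≈ Mul(150.82, I)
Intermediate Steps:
W = Rational(38, 21) (W = Add(Mul(8, Rational(1, 7)), Mul(4, Rational(1, 6))) = Add(Rational(8, 7), Rational(2, 3)) = Rational(38, 21) ≈ 1.8095)
Function('Z')(f, L) = Add(-8, Pow(Add(10, Mul(-1, f)), 2)) (Function('Z')(f, L) = Add(-8, Pow(Add(Add(5, Mul(-1, f)), 5), 2)) = Add(-8, Pow(Add(10, Mul(-1, f)), 2)))
Function('b')(V) = Rational(101, 94) (Function('b')(V) = Mul(202, Pow(Add(-8, Pow(Add(-10, -4), 2)), -1)) = Mul(202, Pow(Add(-8, Pow(-14, 2)), -1)) = Mul(202, Pow(Add(-8, 196), -1)) = Mul(202, Pow(188, -1)) = Mul(202, Rational(1, 188)) = Rational(101, 94))
Pow(Add(-22749, Function('b')(-11)), Rational(1, 2)) = Pow(Add(-22749, Rational(101, 94)), Rational(1, 2)) = Pow(Rational(-2138305, 94), Rational(1, 2)) = Mul(Rational(1, 94), I, Pow(201000670, Rational(1, 2)))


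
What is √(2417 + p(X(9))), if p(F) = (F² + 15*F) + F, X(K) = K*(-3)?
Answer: √2714 ≈ 52.096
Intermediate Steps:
X(K) = -3*K
p(F) = F² + 16*F
√(2417 + p(X(9))) = √(2417 + (-3*9)*(16 - 3*9)) = √(2417 - 27*(16 - 27)) = √(2417 - 27*(-11)) = √(2417 + 297) = √2714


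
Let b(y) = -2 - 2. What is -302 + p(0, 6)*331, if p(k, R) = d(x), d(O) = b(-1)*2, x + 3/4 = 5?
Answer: -2950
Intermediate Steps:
x = 17/4 (x = -¾ + 5 = 17/4 ≈ 4.2500)
b(y) = -4
d(O) = -8 (d(O) = -4*2 = -8)
p(k, R) = -8
-302 + p(0, 6)*331 = -302 - 8*331 = -302 - 2648 = -2950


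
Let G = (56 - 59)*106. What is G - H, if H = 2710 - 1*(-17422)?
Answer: -20450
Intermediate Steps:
G = -318 (G = -3*106 = -318)
H = 20132 (H = 2710 + 17422 = 20132)
G - H = -318 - 1*20132 = -318 - 20132 = -20450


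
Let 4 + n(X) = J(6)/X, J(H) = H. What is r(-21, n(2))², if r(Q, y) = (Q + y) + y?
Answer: 529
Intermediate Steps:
n(X) = -4 + 6/X
r(Q, y) = Q + 2*y
r(-21, n(2))² = (-21 + 2*(-4 + 6/2))² = (-21 + 2*(-4 + 6*(½)))² = (-21 + 2*(-4 + 3))² = (-21 + 2*(-1))² = (-21 - 2)² = (-23)² = 529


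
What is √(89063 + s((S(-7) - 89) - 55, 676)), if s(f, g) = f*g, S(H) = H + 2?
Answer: 13*I*√69 ≈ 107.99*I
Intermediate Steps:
S(H) = 2 + H
√(89063 + s((S(-7) - 89) - 55, 676)) = √(89063 + (((2 - 7) - 89) - 55)*676) = √(89063 + ((-5 - 89) - 55)*676) = √(89063 + (-94 - 55)*676) = √(89063 - 149*676) = √(89063 - 100724) = √(-11661) = 13*I*√69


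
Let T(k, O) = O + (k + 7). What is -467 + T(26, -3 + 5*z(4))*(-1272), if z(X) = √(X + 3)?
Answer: -38627 - 6360*√7 ≈ -55454.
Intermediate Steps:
z(X) = √(3 + X)
T(k, O) = 7 + O + k (T(k, O) = O + (7 + k) = 7 + O + k)
-467 + T(26, -3 + 5*z(4))*(-1272) = -467 + (7 + (-3 + 5*√(3 + 4)) + 26)*(-1272) = -467 + (7 + (-3 + 5*√7) + 26)*(-1272) = -467 + (30 + 5*√7)*(-1272) = -467 + (-38160 - 6360*√7) = -38627 - 6360*√7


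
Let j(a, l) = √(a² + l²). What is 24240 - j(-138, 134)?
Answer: 24240 - 10*√370 ≈ 24048.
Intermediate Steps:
24240 - j(-138, 134) = 24240 - √((-138)² + 134²) = 24240 - √(19044 + 17956) = 24240 - √37000 = 24240 - 10*√370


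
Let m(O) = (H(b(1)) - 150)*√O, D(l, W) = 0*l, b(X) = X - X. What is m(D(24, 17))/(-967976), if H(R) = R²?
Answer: 0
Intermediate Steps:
b(X) = 0
D(l, W) = 0
m(O) = -150*√O (m(O) = (0² - 150)*√O = (0 - 150)*√O = -150*√O)
m(D(24, 17))/(-967976) = -150*√0/(-967976) = -150*0*(-1/967976) = 0*(-1/967976) = 0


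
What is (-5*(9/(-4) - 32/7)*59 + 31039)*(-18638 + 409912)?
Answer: 181049718369/14 ≈ 1.2932e+10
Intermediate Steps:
(-5*(9/(-4) - 32/7)*59 + 31039)*(-18638 + 409912) = (-5*(9*(-1/4) - 32*1/7)*59 + 31039)*391274 = (-5*(-9/4 - 32/7)*59 + 31039)*391274 = (-5*(-191/28)*59 + 31039)*391274 = ((955/28)*59 + 31039)*391274 = (56345/28 + 31039)*391274 = (925437/28)*391274 = 181049718369/14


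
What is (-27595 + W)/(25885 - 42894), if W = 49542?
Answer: -21947/17009 ≈ -1.2903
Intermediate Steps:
(-27595 + W)/(25885 - 42894) = (-27595 + 49542)/(25885 - 42894) = 21947/(-17009) = 21947*(-1/17009) = -21947/17009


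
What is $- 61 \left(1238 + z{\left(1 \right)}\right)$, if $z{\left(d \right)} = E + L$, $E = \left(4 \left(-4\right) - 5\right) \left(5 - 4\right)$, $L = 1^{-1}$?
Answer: $-74298$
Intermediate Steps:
$L = 1$
$E = -21$ ($E = \left(-16 - 5\right) 1 = \left(-21\right) 1 = -21$)
$z{\left(d \right)} = -20$ ($z{\left(d \right)} = -21 + 1 = -20$)
$- 61 \left(1238 + z{\left(1 \right)}\right) = - 61 \left(1238 - 20\right) = \left(-61\right) 1218 = -74298$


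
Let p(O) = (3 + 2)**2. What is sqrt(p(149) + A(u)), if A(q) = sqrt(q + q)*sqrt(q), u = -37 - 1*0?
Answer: sqrt(25 - 37*sqrt(2)) ≈ 5.2274*I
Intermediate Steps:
p(O) = 25 (p(O) = 5**2 = 25)
u = -37 (u = -37 + 0 = -37)
A(q) = q*sqrt(2) (A(q) = sqrt(2*q)*sqrt(q) = (sqrt(2)*sqrt(q))*sqrt(q) = q*sqrt(2))
sqrt(p(149) + A(u)) = sqrt(25 - 37*sqrt(2))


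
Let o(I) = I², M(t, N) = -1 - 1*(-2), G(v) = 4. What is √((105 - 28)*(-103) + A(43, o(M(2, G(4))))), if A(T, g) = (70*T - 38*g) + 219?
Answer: 2*I*√1185 ≈ 68.848*I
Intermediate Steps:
M(t, N) = 1 (M(t, N) = -1 + 2 = 1)
A(T, g) = 219 - 38*g + 70*T (A(T, g) = (-38*g + 70*T) + 219 = 219 - 38*g + 70*T)
√((105 - 28)*(-103) + A(43, o(M(2, G(4))))) = √((105 - 28)*(-103) + (219 - 38*1² + 70*43)) = √(77*(-103) + (219 - 38*1 + 3010)) = √(-7931 + (219 - 38 + 3010)) = √(-7931 + 3191) = √(-4740) = 2*I*√1185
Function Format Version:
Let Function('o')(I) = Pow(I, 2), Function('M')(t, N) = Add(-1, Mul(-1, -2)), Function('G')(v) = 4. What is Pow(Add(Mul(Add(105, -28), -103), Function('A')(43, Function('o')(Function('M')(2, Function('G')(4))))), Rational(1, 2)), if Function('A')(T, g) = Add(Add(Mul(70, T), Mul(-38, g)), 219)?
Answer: Mul(2, I, Pow(1185, Rational(1, 2))) ≈ Mul(68.848, I)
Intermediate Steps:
Function('M')(t, N) = 1 (Function('M')(t, N) = Add(-1, 2) = 1)
Function('A')(T, g) = Add(219, Mul(-38, g), Mul(70, T)) (Function('A')(T, g) = Add(Add(Mul(-38, g), Mul(70, T)), 219) = Add(219, Mul(-38, g), Mul(70, T)))
Pow(Add(Mul(Add(105, -28), -103), Function('A')(43, Function('o')(Function('M')(2, Function('G')(4))))), Rational(1, 2)) = Pow(Add(Mul(Add(105, -28), -103), Add(219, Mul(-38, Pow(1, 2)), Mul(70, 43))), Rational(1, 2)) = Pow(Add(Mul(77, -103), Add(219, Mul(-38, 1), 3010)), Rational(1, 2)) = Pow(Add(-7931, Add(219, -38, 3010)), Rational(1, 2)) = Pow(Add(-7931, 3191), Rational(1, 2)) = Pow(-4740, Rational(1, 2)) = Mul(2, I, Pow(1185, Rational(1, 2)))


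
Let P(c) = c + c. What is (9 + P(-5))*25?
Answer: -25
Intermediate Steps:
P(c) = 2*c
(9 + P(-5))*25 = (9 + 2*(-5))*25 = (9 - 10)*25 = -1*25 = -25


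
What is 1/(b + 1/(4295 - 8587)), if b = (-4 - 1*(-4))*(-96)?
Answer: -4292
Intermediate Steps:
b = 0 (b = (-4 + 4)*(-96) = 0*(-96) = 0)
1/(b + 1/(4295 - 8587)) = 1/(0 + 1/(4295 - 8587)) = 1/(0 + 1/(-4292)) = 1/(0 - 1/4292) = 1/(-1/4292) = -4292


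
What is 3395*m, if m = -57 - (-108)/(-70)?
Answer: -198753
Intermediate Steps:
m = -2049/35 (m = -57 - (-108)*(-1)/70 = -57 - 1*54/35 = -57 - 54/35 = -2049/35 ≈ -58.543)
3395*m = 3395*(-2049/35) = -198753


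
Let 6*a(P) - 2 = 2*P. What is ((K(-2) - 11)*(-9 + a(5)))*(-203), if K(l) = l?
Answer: -18473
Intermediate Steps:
a(P) = ⅓ + P/3 (a(P) = ⅓ + (2*P)/6 = ⅓ + P/3)
((K(-2) - 11)*(-9 + a(5)))*(-203) = ((-2 - 11)*(-9 + (⅓ + (⅓)*5)))*(-203) = -13*(-9 + (⅓ + 5/3))*(-203) = -13*(-9 + 2)*(-203) = -13*(-7)*(-203) = 91*(-203) = -18473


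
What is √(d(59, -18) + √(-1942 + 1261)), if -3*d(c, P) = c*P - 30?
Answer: √(364 + I*√681) ≈ 19.091 + 0.68346*I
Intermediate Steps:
d(c, P) = 10 - P*c/3 (d(c, P) = -(c*P - 30)/3 = -(P*c - 30)/3 = -(-30 + P*c)/3 = 10 - P*c/3)
√(d(59, -18) + √(-1942 + 1261)) = √((10 - ⅓*(-18)*59) + √(-1942 + 1261)) = √((10 + 354) + √(-681)) = √(364 + I*√681)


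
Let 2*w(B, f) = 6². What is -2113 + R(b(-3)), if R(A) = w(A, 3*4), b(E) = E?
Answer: -2095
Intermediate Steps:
w(B, f) = 18 (w(B, f) = (½)*6² = (½)*36 = 18)
R(A) = 18
-2113 + R(b(-3)) = -2113 + 18 = -2095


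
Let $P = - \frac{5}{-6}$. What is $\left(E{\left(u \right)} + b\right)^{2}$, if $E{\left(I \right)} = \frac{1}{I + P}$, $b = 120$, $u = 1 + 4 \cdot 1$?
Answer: $\frac{17690436}{1225} \approx 14441.0$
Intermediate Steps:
$P = \frac{5}{6}$ ($P = \left(-5\right) \left(- \frac{1}{6}\right) = \frac{5}{6} \approx 0.83333$)
$u = 5$ ($u = 1 + 4 = 5$)
$E{\left(I \right)} = \frac{1}{\frac{5}{6} + I}$ ($E{\left(I \right)} = \frac{1}{I + \frac{5}{6}} = \frac{1}{\frac{5}{6} + I}$)
$\left(E{\left(u \right)} + b\right)^{2} = \left(\frac{6}{5 + 6 \cdot 5} + 120\right)^{2} = \left(\frac{6}{5 + 30} + 120\right)^{2} = \left(\frac{6}{35} + 120\right)^{2} = \left(\frac{4206}{35}\right)^{2} = \frac{17690436}{1225}$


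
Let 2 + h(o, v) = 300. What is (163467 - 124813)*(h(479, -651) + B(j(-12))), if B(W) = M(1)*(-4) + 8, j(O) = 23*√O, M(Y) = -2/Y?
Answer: 12137356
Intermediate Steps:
h(o, v) = 298 (h(o, v) = -2 + 300 = 298)
B(W) = 16 (B(W) = -2/1*(-4) + 8 = -2*1*(-4) + 8 = -2*(-4) + 8 = 8 + 8 = 16)
(163467 - 124813)*(h(479, -651) + B(j(-12))) = (163467 - 124813)*(298 + 16) = 38654*314 = 12137356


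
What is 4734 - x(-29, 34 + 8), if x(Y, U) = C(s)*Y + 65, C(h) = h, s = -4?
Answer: 4553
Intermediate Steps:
x(Y, U) = 65 - 4*Y (x(Y, U) = -4*Y + 65 = 65 - 4*Y)
4734 - x(-29, 34 + 8) = 4734 - (65 - 4*(-29)) = 4734 - (65 + 116) = 4734 - 1*181 = 4734 - 181 = 4553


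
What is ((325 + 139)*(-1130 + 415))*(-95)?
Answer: 31517200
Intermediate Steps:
((325 + 139)*(-1130 + 415))*(-95) = (464*(-715))*(-95) = -331760*(-95) = 31517200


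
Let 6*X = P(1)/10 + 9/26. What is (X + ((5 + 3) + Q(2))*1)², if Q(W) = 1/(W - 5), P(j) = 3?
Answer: 2298256/38025 ≈ 60.441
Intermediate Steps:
Q(W) = 1/(-5 + W)
X = 7/65 (X = (3/10 + 9/26)/6 = (⅙)*(42/65) = 7/65 ≈ 0.10769)
(X + ((5 + 3) + Q(2))*1)² = (7/65 + ((5 + 3) + 1/(-5 + 2))*1)² = (7/65 + (8 + 1/(-3))*1)² = (7/65 + (8 - ⅓)*1)² = (7/65 + (23/3)*1)² = (7/65 + 23/3)² = (1516/195)² = 2298256/38025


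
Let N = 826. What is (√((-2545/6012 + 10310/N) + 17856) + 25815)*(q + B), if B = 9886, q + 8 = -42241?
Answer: -835450845 - 32363*√3059940012168781/413826 ≈ -8.3978e+8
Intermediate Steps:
q = -42249 (q = -8 - 42241 = -42249)
(√((-2545/6012 + 10310/N) + 17856) + 25815)*(q + B) = (√((-2545/6012 + 10310/826) + 17856) + 25815)*(-42249 + 9886) = (√((-2545*1/6012 + 10310*(1/826)) + 17856) + 25815)*(-32363) = (√((-2545/6012 + 5155/413) + 17856) + 25815)*(-32363) = (√(29940775/2482956 + 17856) + 25815)*(-32363) = (√(44365603111/2482956) + 25815)*(-32363) = (√3059940012168781/413826 + 25815)*(-32363) = (25815 + √3059940012168781/413826)*(-32363) = -835450845 - 32363*√3059940012168781/413826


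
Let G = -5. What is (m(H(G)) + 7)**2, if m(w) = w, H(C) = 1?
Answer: 64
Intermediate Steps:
(m(H(G)) + 7)**2 = (1 + 7)**2 = 8**2 = 64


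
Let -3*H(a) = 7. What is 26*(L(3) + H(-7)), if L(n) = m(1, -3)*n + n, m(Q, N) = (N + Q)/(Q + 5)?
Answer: -26/3 ≈ -8.6667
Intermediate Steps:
H(a) = -7/3 (H(a) = -1/3*7 = -7/3)
m(Q, N) = (N + Q)/(5 + Q)
L(n) = 2*n/3 (L(n) = ((-3 + 1)/(5 + 1))*n + n = (-2/6)*n + n = ((1/6)*(-2))*n + n = -n/3 + n = 2*n/3)
26*(L(3) + H(-7)) = 26*((2/3)*3 - 7/3) = 26*(2 - 7/3) = 26*(-1/3) = -26/3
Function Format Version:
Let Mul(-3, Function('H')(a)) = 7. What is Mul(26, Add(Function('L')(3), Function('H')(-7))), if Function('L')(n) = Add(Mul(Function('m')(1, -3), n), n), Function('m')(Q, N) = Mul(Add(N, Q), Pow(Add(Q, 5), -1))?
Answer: Rational(-26, 3) ≈ -8.6667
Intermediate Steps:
Function('H')(a) = Rational(-7, 3) (Function('H')(a) = Mul(Rational(-1, 3), 7) = Rational(-7, 3))
Function('m')(Q, N) = Mul(Pow(Add(5, Q), -1), Add(N, Q)) (Function('m')(Q, N) = Mul(Add(N, Q), Pow(Add(5, Q), -1)) = Mul(Pow(Add(5, Q), -1), Add(N, Q)))
Function('L')(n) = Mul(Rational(2, 3), n) (Function('L')(n) = Add(Mul(Mul(Pow(Add(5, 1), -1), Add(-3, 1)), n), n) = Add(Mul(Mul(Pow(6, -1), -2), n), n) = Add(Mul(Mul(Rational(1, 6), -2), n), n) = Add(Mul(Rational(-1, 3), n), n) = Mul(Rational(2, 3), n))
Mul(26, Add(Function('L')(3), Function('H')(-7))) = Mul(26, Add(Mul(Rational(2, 3), 3), Rational(-7, 3))) = Mul(26, Add(2, Rational(-7, 3))) = Mul(26, Rational(-1, 3)) = Rational(-26, 3)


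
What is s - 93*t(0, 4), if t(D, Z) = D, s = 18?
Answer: 18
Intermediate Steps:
s - 93*t(0, 4) = 18 - 93*0 = 18 + 0 = 18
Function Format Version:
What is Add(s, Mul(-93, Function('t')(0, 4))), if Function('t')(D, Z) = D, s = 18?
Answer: 18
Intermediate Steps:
Add(s, Mul(-93, Function('t')(0, 4))) = Add(18, Mul(-93, 0)) = Add(18, 0) = 18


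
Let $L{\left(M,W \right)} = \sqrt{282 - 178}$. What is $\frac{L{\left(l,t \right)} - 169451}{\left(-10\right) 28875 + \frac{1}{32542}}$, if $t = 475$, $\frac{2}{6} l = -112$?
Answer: $\frac{5514274442}{9396502499} - \frac{65084 \sqrt{26}}{9396502499} \approx 0.58681$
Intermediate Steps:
$l = -336$ ($l = 3 \left(-112\right) = -336$)
$L{\left(M,W \right)} = 2 \sqrt{26}$ ($L{\left(M,W \right)} = \sqrt{104} = 2 \sqrt{26}$)
$\frac{L{\left(l,t \right)} - 169451}{\left(-10\right) 28875 + \frac{1}{32542}} = \frac{2 \sqrt{26} - 169451}{\left(-10\right) 28875 + \frac{1}{32542}} = \frac{-169451 + 2 \sqrt{26}}{-288750 + \frac{1}{32542}} = \frac{-169451 + 2 \sqrt{26}}{- \frac{9396502499}{32542}} = \left(-169451 + 2 \sqrt{26}\right) \left(- \frac{32542}{9396502499}\right) = \frac{5514274442}{9396502499} - \frac{65084 \sqrt{26}}{9396502499}$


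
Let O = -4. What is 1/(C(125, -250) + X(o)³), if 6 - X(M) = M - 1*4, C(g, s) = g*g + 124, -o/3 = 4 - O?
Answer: 1/55053 ≈ 1.8164e-5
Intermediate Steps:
o = -24 (o = -3*(4 - 1*(-4)) = -3*(4 + 4) = -3*8 = -24)
C(g, s) = 124 + g² (C(g, s) = g² + 124 = 124 + g²)
X(M) = 10 - M (X(M) = 6 - (M - 1*4) = 6 - (M - 4) = 6 - (-4 + M) = 6 + (4 - M) = 10 - M)
1/(C(125, -250) + X(o)³) = 1/((124 + 125²) + (10 - 1*(-24))³) = 1/((124 + 15625) + (10 + 24)³) = 1/(15749 + 34³) = 1/(15749 + 39304) = 1/55053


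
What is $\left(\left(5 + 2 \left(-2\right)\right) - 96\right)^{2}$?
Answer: $9025$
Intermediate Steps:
$\left(\left(5 + 2 \left(-2\right)\right) - 96\right)^{2} = \left(\left(5 - 4\right) - 96\right)^{2} = \left(1 - 96\right)^{2} = \left(-95\right)^{2} = 9025$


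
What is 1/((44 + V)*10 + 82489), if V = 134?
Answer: 1/84269 ≈ 1.1867e-5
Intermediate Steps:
1/((44 + V)*10 + 82489) = 1/((44 + 134)*10 + 82489) = 1/(178*10 + 82489) = 1/(1780 + 82489) = 1/84269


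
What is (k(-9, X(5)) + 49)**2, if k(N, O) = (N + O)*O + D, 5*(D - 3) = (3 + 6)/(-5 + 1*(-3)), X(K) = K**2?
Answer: 326561041/1600 ≈ 2.0410e+5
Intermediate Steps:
D = 111/40 (D = 3 + ((3 + 6)/(-5 + 1*(-3)))/5 = 3 + (9/(-5 - 3))/5 = 3 + (9/(-8))/5 = 3 + (9*(-1/8))/5 = 3 + (1/5)*(-9/8) = 3 - 9/40 = 111/40 ≈ 2.7750)
k(N, O) = 111/40 + O*(N + O) (k(N, O) = (N + O)*O + 111/40 = O*(N + O) + 111/40 = 111/40 + O*(N + O))
(k(-9, X(5)) + 49)**2 = ((111/40 + (5**2)**2 - 9*5**2) + 49)**2 = ((111/40 + 25**2 - 9*25) + 49)**2 = ((111/40 + 625 - 225) + 49)**2 = (16111/40 + 49)**2 = (18071/40)**2 = 326561041/1600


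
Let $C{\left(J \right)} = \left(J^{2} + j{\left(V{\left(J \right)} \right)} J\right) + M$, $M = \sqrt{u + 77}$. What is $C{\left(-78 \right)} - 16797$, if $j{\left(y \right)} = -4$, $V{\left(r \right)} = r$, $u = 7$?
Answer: $-10401 + 2 \sqrt{21} \approx -10392.0$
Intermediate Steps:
$M = 2 \sqrt{21}$ ($M = \sqrt{7 + 77} = \sqrt{84} = 2 \sqrt{21} \approx 9.1651$)
$C{\left(J \right)} = J^{2} - 4 J + 2 \sqrt{21}$ ($C{\left(J \right)} = \left(J^{2} - 4 J\right) + 2 \sqrt{21} = J^{2} - 4 J + 2 \sqrt{21}$)
$C{\left(-78 \right)} - 16797 = \left(\left(-78\right)^{2} - -312 + 2 \sqrt{21}\right) - 16797 = \left(6084 + 312 + 2 \sqrt{21}\right) - 16797 = \left(6396 + 2 \sqrt{21}\right) - 16797 = -10401 + 2 \sqrt{21}$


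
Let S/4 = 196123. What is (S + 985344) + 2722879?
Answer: 4492715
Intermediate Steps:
S = 784492 (S = 4*196123 = 784492)
(S + 985344) + 2722879 = (784492 + 985344) + 2722879 = 1769836 + 2722879 = 4492715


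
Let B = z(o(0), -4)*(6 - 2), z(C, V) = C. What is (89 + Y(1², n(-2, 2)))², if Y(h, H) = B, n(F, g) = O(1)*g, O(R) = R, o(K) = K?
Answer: 7921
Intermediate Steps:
B = 0 (B = 0*(6 - 2) = 0*4 = 0)
n(F, g) = g (n(F, g) = 1*g = g)
Y(h, H) = 0
(89 + Y(1², n(-2, 2)))² = (89 + 0)² = 89² = 7921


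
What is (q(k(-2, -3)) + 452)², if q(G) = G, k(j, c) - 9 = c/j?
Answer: 855625/4 ≈ 2.1391e+5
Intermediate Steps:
k(j, c) = 9 + c/j
(q(k(-2, -3)) + 452)² = ((9 - 3/(-2)) + 452)² = ((9 - 3*(-½)) + 452)² = ((9 + 3/2) + 452)² = (21/2 + 452)² = (925/2)² = 855625/4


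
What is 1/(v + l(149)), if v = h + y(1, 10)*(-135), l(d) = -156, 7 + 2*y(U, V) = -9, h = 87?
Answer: 1/1011 ≈ 0.00098912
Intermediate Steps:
y(U, V) = -8 (y(U, V) = -7/2 + (1/2)*(-9) = -7/2 - 9/2 = -8)
v = 1167 (v = 87 - 8*(-135) = 87 + 1080 = 1167)
1/(v + l(149)) = 1/(1167 - 156) = 1/1011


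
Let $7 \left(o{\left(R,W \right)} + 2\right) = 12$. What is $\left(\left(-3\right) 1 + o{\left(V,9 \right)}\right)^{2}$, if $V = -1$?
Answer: $\frac{529}{49} \approx 10.796$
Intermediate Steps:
$o{\left(R,W \right)} = - \frac{2}{7}$ ($o{\left(R,W \right)} = -2 + \frac{1}{7} \cdot 12 = -2 + \frac{12}{7} = - \frac{2}{7}$)
$\left(\left(-3\right) 1 + o{\left(V,9 \right)}\right)^{2} = \left(\left(-3\right) 1 - \frac{2}{7}\right)^{2} = \left(-3 - \frac{2}{7}\right)^{2} = \left(- \frac{23}{7}\right)^{2} = \frac{529}{49}$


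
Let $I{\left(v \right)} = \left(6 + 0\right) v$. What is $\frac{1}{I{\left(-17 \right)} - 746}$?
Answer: $- \frac{1}{848} \approx -0.0011792$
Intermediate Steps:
$I{\left(v \right)} = 6 v$
$\frac{1}{I{\left(-17 \right)} - 746} = \frac{1}{6 \left(-17\right) - 746} = \frac{1}{-102 - 746} = \frac{1}{-848} = - \frac{1}{848}$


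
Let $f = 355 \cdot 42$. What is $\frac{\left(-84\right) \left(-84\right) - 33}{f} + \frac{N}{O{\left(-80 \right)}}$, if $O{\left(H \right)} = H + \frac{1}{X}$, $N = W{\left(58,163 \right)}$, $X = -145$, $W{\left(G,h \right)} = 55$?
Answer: $- \frac{12477809}{57656970} \approx -0.21641$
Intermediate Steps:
$N = 55$
$O{\left(H \right)} = - \frac{1}{145} + H$ ($O{\left(H \right)} = H + \frac{1}{-145} = H - \frac{1}{145} = - \frac{1}{145} + H$)
$f = 14910$
$\frac{\left(-84\right) \left(-84\right) - 33}{f} + \frac{N}{O{\left(-80 \right)}} = \frac{\left(-84\right) \left(-84\right) - 33}{14910} + \frac{55}{- \frac{1}{145} - 80} = \left(7056 - 33\right) \frac{1}{14910} + \frac{55}{- \frac{11601}{145}} = 7023 \cdot \frac{1}{14910} + 55 \left(- \frac{145}{11601}\right) = \frac{2341}{4970} - \frac{7975}{11601} = - \frac{12477809}{57656970}$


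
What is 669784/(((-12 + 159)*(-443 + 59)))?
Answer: -83723/7056 ≈ -11.866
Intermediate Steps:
669784/(((-12 + 159)*(-443 + 59))) = 669784/((147*(-384))) = 669784/(-56448) = 669784*(-1/56448) = -83723/7056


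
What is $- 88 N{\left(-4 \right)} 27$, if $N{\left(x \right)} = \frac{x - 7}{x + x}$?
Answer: $-3267$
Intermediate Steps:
$N{\left(x \right)} = \frac{-7 + x}{2 x}$
$- 88 N{\left(-4 \right)} 27 = - 88 \frac{-7 - 4}{2 \left(-4\right)} 27 = - 88 \cdot \frac{1}{2} \left(- \frac{1}{4}\right) \left(-11\right) 27 = \left(-88\right) \frac{11}{8} \cdot 27 = \left(-121\right) 27 = -3267$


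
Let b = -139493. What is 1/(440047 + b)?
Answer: 1/300554 ≈ 3.3272e-6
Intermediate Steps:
1/(440047 + b) = 1/(440047 - 139493) = 1/300554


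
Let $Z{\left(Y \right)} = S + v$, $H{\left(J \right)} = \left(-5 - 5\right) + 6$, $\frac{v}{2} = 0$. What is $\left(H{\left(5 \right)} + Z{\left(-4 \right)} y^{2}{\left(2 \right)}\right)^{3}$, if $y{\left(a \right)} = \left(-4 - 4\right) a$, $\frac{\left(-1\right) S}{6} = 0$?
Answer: $-64$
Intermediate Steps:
$v = 0$ ($v = 2 \cdot 0 = 0$)
$S = 0$ ($S = \left(-6\right) 0 = 0$)
$H{\left(J \right)} = -4$ ($H{\left(J \right)} = -10 + 6 = -4$)
$y{\left(a \right)} = - 8 a$
$Z{\left(Y \right)} = 0$ ($Z{\left(Y \right)} = 0 + 0 = 0$)
$\left(H{\left(5 \right)} + Z{\left(-4 \right)} y^{2}{\left(2 \right)}\right)^{3} = \left(-4 + 0 \left(\left(-8\right) 2\right)^{2}\right)^{3} = \left(-4 + 0 \left(-16\right)^{2}\right)^{3} = \left(-4 + 0 \cdot 256\right)^{3} = \left(-4 + 0\right)^{3} = \left(-4\right)^{3} = -64$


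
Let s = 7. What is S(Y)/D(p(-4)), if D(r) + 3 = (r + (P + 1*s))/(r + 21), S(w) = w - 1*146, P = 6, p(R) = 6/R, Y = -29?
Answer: 6825/94 ≈ 72.606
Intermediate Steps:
S(w) = -146 + w (S(w) = w - 146 = -146 + w)
D(r) = -3 + (13 + r)/(21 + r) (D(r) = -3 + (r + (6 + 1*7))/(r + 21) = -3 + (r + (6 + 7))/(21 + r) = -3 + (r + 13)/(21 + r) = -3 + (13 + r)/(21 + r))
S(Y)/D(p(-4)) = (-146 - 29)/((2*(-25 - 6/(-4))/(21 + 6/(-4)))) = -175*(21 + 6*(-1/4))/(2*(-25 - 6*(-1)/4)) = -175*(21 - 3/2)/(2*(-25 - 1*(-3/2))) = -175*39/(4*(-25 + 3/2)) = -175/(2*(2/39)*(-47/2)) = -175/(-94/39) = -175*(-39/94) = 6825/94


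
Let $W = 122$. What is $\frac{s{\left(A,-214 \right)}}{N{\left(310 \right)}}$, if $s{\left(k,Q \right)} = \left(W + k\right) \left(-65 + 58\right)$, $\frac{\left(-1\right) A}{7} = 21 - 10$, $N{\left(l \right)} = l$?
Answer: $- \frac{63}{62} \approx -1.0161$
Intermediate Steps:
$A = -77$ ($A = - 7 \left(21 - 10\right) = \left(-7\right) 11 = -77$)
$s{\left(k,Q \right)} = -854 - 7 k$ ($s{\left(k,Q \right)} = \left(122 + k\right) \left(-65 + 58\right) = \left(122 + k\right) \left(-7\right) = -854 - 7 k$)
$\frac{s{\left(A,-214 \right)}}{N{\left(310 \right)}} = \frac{-854 - -539}{310} = \left(-854 + 539\right) \frac{1}{310} = \left(-315\right) \frac{1}{310} = - \frac{63}{62}$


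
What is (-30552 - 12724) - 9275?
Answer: -52551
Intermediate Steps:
(-30552 - 12724) - 9275 = -43276 - 9275 = -52551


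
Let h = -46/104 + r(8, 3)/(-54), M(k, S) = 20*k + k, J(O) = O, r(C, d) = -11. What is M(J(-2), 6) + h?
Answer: -59303/1404 ≈ -42.239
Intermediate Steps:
M(k, S) = 21*k
h = -335/1404 (h = -46/104 - 11/(-54) = -46*1/104 - 11*(-1/54) = -23/52 + 11/54 = -335/1404 ≈ -0.23860)
M(J(-2), 6) + h = 21*(-2) - 335/1404 = -42 - 335/1404 = -59303/1404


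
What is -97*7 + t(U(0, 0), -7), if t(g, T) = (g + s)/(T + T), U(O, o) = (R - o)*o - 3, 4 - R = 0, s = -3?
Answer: -4750/7 ≈ -678.57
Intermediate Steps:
R = 4 (R = 4 - 1*0 = 4 + 0 = 4)
U(O, o) = -3 + o*(4 - o) (U(O, o) = (4 - o)*o - 3 = o*(4 - o) - 3 = -3 + o*(4 - o))
t(g, T) = (-3 + g)/(2*T) (t(g, T) = (g - 3)/(T + T) = (-3 + g)/((2*T)) = (-3 + g)*(1/(2*T)) = (-3 + g)/(2*T))
-97*7 + t(U(0, 0), -7) = -97*7 + (1/2)*(-3 + (-3 - 1*0**2 + 4*0))/(-7) = -679 + (1/2)*(-1/7)*(-3 + (-3 - 1*0 + 0)) = -679 + (1/2)*(-1/7)*(-3 + (-3 + 0 + 0)) = -679 + (1/2)*(-1/7)*(-3 - 3) = -679 + (1/2)*(-1/7)*(-6) = -679 + 3/7 = -4750/7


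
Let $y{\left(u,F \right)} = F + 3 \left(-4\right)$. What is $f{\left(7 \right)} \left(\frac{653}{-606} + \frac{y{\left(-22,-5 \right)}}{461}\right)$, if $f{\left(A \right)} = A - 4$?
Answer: $- \frac{311335}{93122} \approx -3.3433$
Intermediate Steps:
$y{\left(u,F \right)} = -12 + F$ ($y{\left(u,F \right)} = F - 12 = -12 + F$)
$f{\left(A \right)} = -4 + A$ ($f{\left(A \right)} = A - 4 = -4 + A$)
$f{\left(7 \right)} \left(\frac{653}{-606} + \frac{y{\left(-22,-5 \right)}}{461}\right) = \left(-4 + 7\right) \left(\frac{653}{-606} + \frac{-12 - 5}{461}\right) = 3 \left(653 \left(- \frac{1}{606}\right) - \frac{17}{461}\right) = 3 \left(- \frac{653}{606} - \frac{17}{461}\right) = 3 \left(- \frac{311335}{279366}\right) = - \frac{311335}{93122}$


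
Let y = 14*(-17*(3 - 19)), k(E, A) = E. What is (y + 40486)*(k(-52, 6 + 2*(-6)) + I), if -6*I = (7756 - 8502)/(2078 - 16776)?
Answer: -50788851367/22047 ≈ -2.3037e+6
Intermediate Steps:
y = 3808 (y = 14*(-17*(-16)) = 14*272 = 3808)
I = -373/44094 (I = -(7756 - 8502)/(6*(2078 - 16776)) = -(-373)/(3*(-14698)) = -(-373)*(-1)/(3*14698) = -1/6*373/7349 = -373/44094 ≈ -0.0084592)
(y + 40486)*(k(-52, 6 + 2*(-6)) + I) = (3808 + 40486)*(-52 - 373/44094) = 44294*(-2293261/44094) = -50788851367/22047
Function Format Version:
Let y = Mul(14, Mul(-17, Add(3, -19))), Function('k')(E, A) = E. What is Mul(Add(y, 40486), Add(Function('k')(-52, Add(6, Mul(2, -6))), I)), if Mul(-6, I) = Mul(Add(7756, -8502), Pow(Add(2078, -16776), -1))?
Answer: Rational(-50788851367, 22047) ≈ -2.3037e+6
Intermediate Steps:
y = 3808 (y = Mul(14, Mul(-17, -16)) = Mul(14, 272) = 3808)
I = Rational(-373, 44094) (I = Mul(Rational(-1, 6), Mul(Add(7756, -8502), Pow(Add(2078, -16776), -1))) = Mul(Rational(-1, 6), Mul(-746, Pow(-14698, -1))) = Mul(Rational(-1, 6), Mul(-746, Rational(-1, 14698))) = Mul(Rational(-1, 6), Rational(373, 7349)) = Rational(-373, 44094) ≈ -0.0084592)
Mul(Add(y, 40486), Add(Function('k')(-52, Add(6, Mul(2, -6))), I)) = Mul(Add(3808, 40486), Add(-52, Rational(-373, 44094))) = Mul(44294, Rational(-2293261, 44094)) = Rational(-50788851367, 22047)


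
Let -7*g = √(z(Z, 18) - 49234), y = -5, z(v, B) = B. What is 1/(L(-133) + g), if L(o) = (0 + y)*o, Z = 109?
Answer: 32585/21718241 + 56*I*√769/21718241 ≈ 0.0015004 + 7.1503e-5*I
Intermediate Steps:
L(o) = -5*o (L(o) = (0 - 5)*o = -5*o)
g = -8*I*√769/7 (g = -√(18 - 49234)/7 = -8*I*√769/7 ≈ -31.692*I)
1/(L(-133) + g) = 1/(-5*(-133) - 8*I*√769/7) = 1/(665 - 8*I*√769/7)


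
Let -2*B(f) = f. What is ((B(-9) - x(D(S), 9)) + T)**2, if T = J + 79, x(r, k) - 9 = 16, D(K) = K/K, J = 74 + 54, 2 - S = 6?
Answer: 139129/4 ≈ 34782.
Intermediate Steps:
B(f) = -f/2
S = -4 (S = 2 - 1*6 = 2 - 6 = -4)
J = 128
D(K) = 1
x(r, k) = 25 (x(r, k) = 9 + 16 = 25)
T = 207 (T = 128 + 79 = 207)
((B(-9) - x(D(S), 9)) + T)**2 = ((-1/2*(-9) - 1*25) + 207)**2 = ((9/2 - 25) + 207)**2 = (-41/2 + 207)**2 = (373/2)**2 = 139129/4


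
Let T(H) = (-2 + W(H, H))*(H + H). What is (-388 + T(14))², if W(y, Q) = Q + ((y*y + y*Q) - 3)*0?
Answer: 2704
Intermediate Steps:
W(y, Q) = Q (W(y, Q) = Q + ((y² + Q*y) - 3)*0 = Q + (-3 + y² + Q*y)*0 = Q + 0 = Q)
T(H) = 2*H*(-2 + H) (T(H) = (-2 + H)*(H + H) = (-2 + H)*(2*H) = 2*H*(-2 + H))
(-388 + T(14))² = (-388 + 2*14*(-2 + 14))² = (-388 + 2*14*12)² = (-388 + 336)² = (-52)² = 2704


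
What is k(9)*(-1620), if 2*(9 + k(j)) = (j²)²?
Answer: -5299830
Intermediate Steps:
k(j) = -9 + j⁴/2 (k(j) = -9 + (j²)²/2 = -9 + j⁴/2)
k(9)*(-1620) = (-9 + (½)*9⁴)*(-1620) = (-9 + (½)*6561)*(-1620) = (-9 + 6561/2)*(-1620) = (6543/2)*(-1620) = -5299830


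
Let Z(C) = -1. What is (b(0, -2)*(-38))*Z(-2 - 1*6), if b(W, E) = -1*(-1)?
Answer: 38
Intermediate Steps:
b(W, E) = 1
(b(0, -2)*(-38))*Z(-2 - 1*6) = (1*(-38))*(-1) = -38*(-1) = 38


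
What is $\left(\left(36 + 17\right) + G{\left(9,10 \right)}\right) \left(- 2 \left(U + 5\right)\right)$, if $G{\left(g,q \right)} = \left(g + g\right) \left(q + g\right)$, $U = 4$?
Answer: $-7110$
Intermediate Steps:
$G{\left(g,q \right)} = 2 g \left(g + q\right)$
$\left(\left(36 + 17\right) + G{\left(9,10 \right)}\right) \left(- 2 \left(U + 5\right)\right) = \left(\left(36 + 17\right) + 2 \cdot 9 \left(9 + 10\right)\right) \left(- 2 \left(4 + 5\right)\right) = \left(53 + 2 \cdot 9 \cdot 19\right) \left(\left(-2\right) 9\right) = \left(53 + 342\right) \left(-18\right) = 395 \left(-18\right) = -7110$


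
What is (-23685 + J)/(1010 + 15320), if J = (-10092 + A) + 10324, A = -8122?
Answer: -6315/3266 ≈ -1.9336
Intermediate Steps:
J = -7890 (J = (-10092 - 8122) + 10324 = -18214 + 10324 = -7890)
(-23685 + J)/(1010 + 15320) = (-23685 - 7890)/(1010 + 15320) = -31575/16330 = -31575*1/16330 = -6315/3266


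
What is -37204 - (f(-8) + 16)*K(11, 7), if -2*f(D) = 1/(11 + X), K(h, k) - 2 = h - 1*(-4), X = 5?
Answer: -1199215/32 ≈ -37476.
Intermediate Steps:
K(h, k) = 6 + h (K(h, k) = 2 + (h - 1*(-4)) = 2 + (h + 4) = 2 + (4 + h) = 6 + h)
f(D) = -1/32 (f(D) = -1/(2*(11 + 5)) = -1/2/16 = -1/2*1/16 = -1/32)
-37204 - (f(-8) + 16)*K(11, 7) = -37204 - (-1/32 + 16)*(6 + 11) = -37204 - 511*17/32 = -37204 - 1*8687/32 = -37204 - 8687/32 = -1199215/32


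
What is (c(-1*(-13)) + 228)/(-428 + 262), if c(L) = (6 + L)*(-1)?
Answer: -209/166 ≈ -1.2590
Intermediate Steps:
c(L) = -6 - L
(c(-1*(-13)) + 228)/(-428 + 262) = ((-6 - (-1)*(-13)) + 228)/(-428 + 262) = ((-6 - 1*13) + 228)/(-166) = ((-6 - 13) + 228)*(-1/166) = (-19 + 228)*(-1/166) = 209*(-1/166) = -209/166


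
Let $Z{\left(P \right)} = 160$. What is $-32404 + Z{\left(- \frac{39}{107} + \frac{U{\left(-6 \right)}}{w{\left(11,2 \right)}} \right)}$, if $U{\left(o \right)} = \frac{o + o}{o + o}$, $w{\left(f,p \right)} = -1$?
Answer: $-32244$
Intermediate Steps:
$U{\left(o \right)} = 1$ ($U{\left(o \right)} = \frac{2 o}{2 o} = 2 o \frac{1}{2 o} = 1$)
$-32404 + Z{\left(- \frac{39}{107} + \frac{U{\left(-6 \right)}}{w{\left(11,2 \right)}} \right)} = -32404 + 160 = -32244$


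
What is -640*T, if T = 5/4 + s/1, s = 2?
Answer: -2080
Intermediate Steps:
T = 13/4 (T = 5/4 + 2/1 = 5*(¼) + 2*1 = 5/4 + 2 = 13/4 ≈ 3.2500)
-640*T = -640*13/4 = -2080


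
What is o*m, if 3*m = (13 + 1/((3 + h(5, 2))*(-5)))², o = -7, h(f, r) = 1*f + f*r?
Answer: -9565927/24300 ≈ -393.66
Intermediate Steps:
h(f, r) = f + f*r
m = 1366561/24300 (m = (13 + 1/((3 + 5*(1 + 2))*(-5)))²/3 = (13 + 1/((3 + 5*3)*(-5)))²/3 = (13 + 1/((3 + 15)*(-5)))²/3 = (13 + 1/(18*(-5)))²/3 = (13 + 1/(-90))²/3 = (13 - 1/90)²/3 = (1169/90)²/3 = (⅓)*(1366561/8100) = 1366561/24300 ≈ 56.237)
o*m = -7*1366561/24300 = -9565927/24300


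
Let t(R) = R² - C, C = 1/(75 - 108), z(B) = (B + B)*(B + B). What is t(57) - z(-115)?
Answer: -1638482/33 ≈ -49651.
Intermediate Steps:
z(B) = 4*B² (z(B) = (2*B)*(2*B) = 4*B²)
C = -1/33 (C = 1/(-33) = -1/33 ≈ -0.030303)
t(R) = 1/33 + R² (t(R) = R² - 1*(-1/33) = R² + 1/33 = 1/33 + R²)
t(57) - z(-115) = (1/33 + 57²) - 4*(-115)² = (1/33 + 3249) - 4*13225 = 107218/33 - 1*52900 = 107218/33 - 52900 = -1638482/33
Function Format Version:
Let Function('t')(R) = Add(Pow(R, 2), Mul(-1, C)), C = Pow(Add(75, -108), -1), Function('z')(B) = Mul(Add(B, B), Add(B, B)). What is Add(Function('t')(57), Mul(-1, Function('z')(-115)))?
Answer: Rational(-1638482, 33) ≈ -49651.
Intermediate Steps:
Function('z')(B) = Mul(4, Pow(B, 2)) (Function('z')(B) = Mul(Mul(2, B), Mul(2, B)) = Mul(4, Pow(B, 2)))
C = Rational(-1, 33) (C = Pow(-33, -1) = Rational(-1, 33) ≈ -0.030303)
Function('t')(R) = Add(Rational(1, 33), Pow(R, 2)) (Function('t')(R) = Add(Pow(R, 2), Mul(-1, Rational(-1, 33))) = Add(Pow(R, 2), Rational(1, 33)) = Add(Rational(1, 33), Pow(R, 2)))
Add(Function('t')(57), Mul(-1, Function('z')(-115))) = Add(Add(Rational(1, 33), Pow(57, 2)), Mul(-1, Mul(4, Pow(-115, 2)))) = Add(Add(Rational(1, 33), 3249), Mul(-1, Mul(4, 13225))) = Add(Rational(107218, 33), Mul(-1, 52900)) = Add(Rational(107218, 33), -52900) = Rational(-1638482, 33)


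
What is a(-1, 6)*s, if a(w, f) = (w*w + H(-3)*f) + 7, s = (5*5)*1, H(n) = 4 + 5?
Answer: 1550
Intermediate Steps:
H(n) = 9
s = 25 (s = 25*1 = 25)
a(w, f) = 7 + w² + 9*f (a(w, f) = (w*w + 9*f) + 7 = (w² + 9*f) + 7 = 7 + w² + 9*f)
a(-1, 6)*s = (7 + (-1)² + 9*6)*25 = (7 + 1 + 54)*25 = 62*25 = 1550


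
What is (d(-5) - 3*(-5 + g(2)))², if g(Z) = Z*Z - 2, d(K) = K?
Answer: 16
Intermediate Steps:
g(Z) = -2 + Z² (g(Z) = Z² - 2 = -2 + Z²)
(d(-5) - 3*(-5 + g(2)))² = (-5 - 3*(-5 + (-2 + 2²)))² = (-5 - 3*(-5 + (-2 + 4)))² = (-5 - 3*(-5 + 2))² = (-5 - 3*(-3))² = (-5 + 9)² = 4² = 16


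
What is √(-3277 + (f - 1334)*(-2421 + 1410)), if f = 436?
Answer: √904601 ≈ 951.11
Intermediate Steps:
√(-3277 + (f - 1334)*(-2421 + 1410)) = √(-3277 + (436 - 1334)*(-2421 + 1410)) = √(-3277 - 898*(-1011)) = √(-3277 + 907878) = √904601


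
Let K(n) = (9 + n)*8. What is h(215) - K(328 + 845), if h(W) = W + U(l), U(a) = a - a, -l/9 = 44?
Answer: -9241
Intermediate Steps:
l = -396 (l = -9*44 = -396)
U(a) = 0
K(n) = 72 + 8*n
h(W) = W (h(W) = W + 0 = W)
h(215) - K(328 + 845) = 215 - (72 + 8*(328 + 845)) = 215 - (72 + 8*1173) = 215 - (72 + 9384) = 215 - 1*9456 = 215 - 9456 = -9241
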